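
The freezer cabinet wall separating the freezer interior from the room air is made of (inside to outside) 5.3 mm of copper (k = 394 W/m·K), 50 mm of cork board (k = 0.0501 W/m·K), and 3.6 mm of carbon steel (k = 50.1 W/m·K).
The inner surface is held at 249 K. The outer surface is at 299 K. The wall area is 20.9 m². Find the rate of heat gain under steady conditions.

Series thermal resistances:
R_copper = L/(kA) = 0.0053/(394×20.9) = 6.436×10^-7 K/W
R_cork board = L/(kA) = 0.05/(0.0501×20.9) = 0.04775 K/W
R_carbon steel = L/(kA) = 0.0036/(50.1×20.9) = 3.438×10^-6 K/W
R_total = 0.04776 K/W
Q = ΔT / R_total = 50 / 0.04776

Q ≈ 1050 W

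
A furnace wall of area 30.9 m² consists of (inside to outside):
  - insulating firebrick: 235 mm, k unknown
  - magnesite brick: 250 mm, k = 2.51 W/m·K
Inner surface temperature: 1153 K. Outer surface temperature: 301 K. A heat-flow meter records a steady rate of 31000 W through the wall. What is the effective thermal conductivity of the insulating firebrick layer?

k ≈ 0.313 W/(m·K)

Treating each layer as a thermal resistance in series:
R_magnesite brick = L/(kA) = 0.25/(2.51×30.9) = 0.003223 K/W
Sum of known resistances R_other = 0.003223 K/W
Total R = ΔT/Q = 852/31000 = 0.02748 K/W
R_insulating firebrick = R_total − R_other = 0.02426 K/W
k = L/(R·A) = 0.235/(0.02426×30.9)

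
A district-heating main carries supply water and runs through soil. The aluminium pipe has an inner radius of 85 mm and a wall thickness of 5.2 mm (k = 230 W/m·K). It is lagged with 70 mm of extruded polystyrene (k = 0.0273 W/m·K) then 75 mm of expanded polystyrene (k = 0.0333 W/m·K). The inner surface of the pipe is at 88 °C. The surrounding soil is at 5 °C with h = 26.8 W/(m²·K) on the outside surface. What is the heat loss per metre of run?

Radial resistances (cylindrical: R_cond = ln(r_o/r_i)/(2πkL), R_conv = 1/(h·2πrL)):
R_aluminium pipe wall = ln(90.2/85)/(2π×230×1) = 4.109×10^-5 K/W
R_extruded polystyrene = ln(160.2/90.2)/(2π×0.0273×1) = 3.349 K/W
R_expanded polystyrene = ln(235.2/160.2)/(2π×0.0333×1) = 1.835 K/W
R_outer film = 1/(h_o·2πr_oL) = 1/(26.8×2π×0.2352×1) = 0.02525 K/W
R_total = 5.209 K/W
Q = ΔT/R_total = 83/5.209

q′ ≈ 15.9 W/m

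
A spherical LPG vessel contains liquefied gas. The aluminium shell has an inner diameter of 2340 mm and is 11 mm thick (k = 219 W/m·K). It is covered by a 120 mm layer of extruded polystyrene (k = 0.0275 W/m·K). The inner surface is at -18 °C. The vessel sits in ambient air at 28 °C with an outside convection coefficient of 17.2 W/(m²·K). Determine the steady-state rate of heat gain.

Q ≈ 201 W

Each spherical layer contributes R = (1/r_i − 1/r_o)/(4πk):
R_aluminium shell = (1/1.17 − 1/1.181)/(4π×219) = 2.893×10^-6 K/W
R_extruded polystyrene = (1/1.181 − 1/1.301)/(4π×0.0275) = 0.226 K/W
R_outer film = 1/(h·4πr_o²) = 1/(17.2×4π×1.301²) = 0.002733 K/W
R_total = 0.2287 K/W
Q = ΔT/R_total = 46/0.2287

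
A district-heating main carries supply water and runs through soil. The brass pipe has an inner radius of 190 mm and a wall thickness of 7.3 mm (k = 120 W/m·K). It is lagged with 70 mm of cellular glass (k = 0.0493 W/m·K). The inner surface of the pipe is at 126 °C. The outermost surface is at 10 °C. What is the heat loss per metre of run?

Cylindrical conduction, so R = ln(r₂/r₁)/(2πkL) per layer, in series:
R_brass pipe wall = ln(197.3/190)/(2π×120×1) = 5×10^-5 K/W
R_cellular glass = ln(267.3/197.3)/(2π×0.0493×1) = 0.9803 K/W
R_total = 0.9803 K/W
Q = ΔT/R_total = 116/0.9803

q′ ≈ 118 W/m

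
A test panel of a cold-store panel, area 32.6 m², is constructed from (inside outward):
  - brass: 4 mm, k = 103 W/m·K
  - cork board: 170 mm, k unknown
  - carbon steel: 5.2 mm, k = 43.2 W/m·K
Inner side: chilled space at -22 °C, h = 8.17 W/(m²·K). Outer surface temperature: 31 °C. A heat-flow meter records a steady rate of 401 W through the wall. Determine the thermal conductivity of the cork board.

Treating each layer as a thermal resistance in series:
R_inner film = 1/(h_i·A) = 1/(8.17×32.6) = 0.003755 K/W
R_brass = L/(kA) = 0.004/(103×32.6) = 1.191×10^-6 K/W
R_carbon steel = L/(kA) = 0.0052/(43.2×32.6) = 3.692×10^-6 K/W
Sum of known resistances R_other = 0.003759 K/W
Total R = ΔT/Q = 53/401 = 0.1322 K/W
R_cork board = R_total − R_other = 0.1284 K/W
k = L/(R·A) = 0.17/(0.1284×32.6)

k ≈ 0.0406 W/(m·K)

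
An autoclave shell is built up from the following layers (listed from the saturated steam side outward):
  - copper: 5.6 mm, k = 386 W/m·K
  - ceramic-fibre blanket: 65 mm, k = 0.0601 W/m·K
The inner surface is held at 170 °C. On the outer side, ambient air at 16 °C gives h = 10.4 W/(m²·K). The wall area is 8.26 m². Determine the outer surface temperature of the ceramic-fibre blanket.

Series thermal resistances:
R_copper = L/(kA) = 0.0056/(386×8.26) = 1.756×10^-6 K/W
R_ceramic-fibre blanket = L/(kA) = 0.065/(0.0601×8.26) = 0.1309 K/W
R_outer film = 1/(h_o·A) = 1/(10.4×8.26) = 0.01164 K/W
R_total = 0.1426 K/W;  Q = ΔT/R_total = 154/0.1426 = 1080 W
T_interface = T_inner − Q·ΣR(inner→interface) = 170 − 1080×0.1309

T ≈ 28.6 °C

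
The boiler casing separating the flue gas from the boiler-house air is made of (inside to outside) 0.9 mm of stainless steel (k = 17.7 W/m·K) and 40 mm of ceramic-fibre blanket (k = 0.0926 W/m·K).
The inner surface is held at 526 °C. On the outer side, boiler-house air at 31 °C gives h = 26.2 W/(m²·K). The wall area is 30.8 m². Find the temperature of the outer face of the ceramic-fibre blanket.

T ≈ 71.2 °C

Model the wall as resistances in series:
R_stainless steel = L/(kA) = 0.0009/(17.7×30.8) = 1.651×10^-6 K/W
R_ceramic-fibre blanket = L/(kA) = 0.04/(0.0926×30.8) = 0.01402 K/W
R_outer film = 1/(h_o·A) = 1/(26.2×30.8) = 0.001239 K/W
R_total = 0.01527 K/W;  Q = ΔT/R_total = 495/0.01527 = 32430 W
T_interface = T_inner − Q·ΣR(inner→interface) = 526 − 32400×0.01403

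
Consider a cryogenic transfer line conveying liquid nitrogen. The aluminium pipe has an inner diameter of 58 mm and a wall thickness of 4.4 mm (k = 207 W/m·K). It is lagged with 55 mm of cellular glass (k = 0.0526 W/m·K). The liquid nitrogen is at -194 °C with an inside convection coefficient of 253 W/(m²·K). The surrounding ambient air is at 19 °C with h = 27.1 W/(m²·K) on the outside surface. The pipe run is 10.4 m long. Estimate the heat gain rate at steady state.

Q ≈ 730 W

Cylindrical conduction, so R = ln(r₂/r₁)/(2πkL) per layer, in series:
R_inner film = 1/(h_i·2πr₁L) = 1/(253×2π×0.029×10.4) = 0.002086 K/W
R_aluminium pipe wall = ln(33.4/29)/(2π×207×10.4) = 1.044×10^-5 K/W
R_cellular glass = ln(88.4/33.4)/(2π×0.0526×10.4) = 0.2832 K/W
R_outer film = 1/(h_o·2πr_oL) = 1/(27.1×2π×0.0884×10.4) = 0.006388 K/W
R_total = 0.2917 K/W
Q = ΔT/R_total = 213/0.2917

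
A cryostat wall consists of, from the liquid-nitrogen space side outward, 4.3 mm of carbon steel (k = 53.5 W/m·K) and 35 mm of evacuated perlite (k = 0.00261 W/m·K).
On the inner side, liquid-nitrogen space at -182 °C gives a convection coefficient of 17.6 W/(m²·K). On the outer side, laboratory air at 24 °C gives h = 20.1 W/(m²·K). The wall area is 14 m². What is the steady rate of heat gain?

Treating each layer as a thermal resistance in series:
R_inner film = 1/(h_i·A) = 1/(17.6×14) = 0.004058 K/W
R_carbon steel = L/(kA) = 0.0043/(53.5×14) = 5.741×10^-6 K/W
R_evacuated perlite = L/(kA) = 0.035/(0.00261×14) = 0.9579 K/W
R_outer film = 1/(h_o·A) = 1/(20.1×14) = 0.003554 K/W
R_total = 0.9655 K/W
Q = ΔT / R_total = 206 / 0.9655

Q ≈ 213 W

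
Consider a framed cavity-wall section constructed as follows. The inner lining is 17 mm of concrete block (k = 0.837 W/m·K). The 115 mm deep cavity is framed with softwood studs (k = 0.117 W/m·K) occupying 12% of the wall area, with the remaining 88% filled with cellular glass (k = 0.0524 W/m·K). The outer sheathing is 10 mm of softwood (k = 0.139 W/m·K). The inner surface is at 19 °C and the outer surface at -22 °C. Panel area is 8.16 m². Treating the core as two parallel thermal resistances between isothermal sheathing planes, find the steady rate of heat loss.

Sheathing layers in series; stud and cavity paths in parallel between them.
R_inner = 0.017/(0.837×8.16) = 0.002489 K/W
R_stud  = 0.115/(0.117×0.12×8.16) = 1.004 K/W
R_cav   = 0.115/(0.0524×0.88×8.16) = 0.3056 K/W
1/R_core = 1/R_stud + 1/R_cav → R_core = 0.2343 K/W
R_outer = 0.01/(0.139×8.16) = 0.008816 K/W
R_total = 0.2456 K/W
Q = ΔT/R_total = 41/0.2456

Q ≈ 167 W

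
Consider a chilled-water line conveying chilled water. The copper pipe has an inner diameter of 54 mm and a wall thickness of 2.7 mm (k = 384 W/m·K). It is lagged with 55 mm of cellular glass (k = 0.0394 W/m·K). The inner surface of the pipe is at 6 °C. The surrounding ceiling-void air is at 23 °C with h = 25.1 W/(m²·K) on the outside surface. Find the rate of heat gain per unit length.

q′ ≈ 3.95 W/m

Cylindrical conduction, so R = ln(r₂/r₁)/(2πkL) per layer, in series:
R_copper pipe wall = ln(29.7/27)/(2π×384×1) = 3.95×10^-5 K/W
R_cellular glass = ln(84.7/29.7)/(2π×0.0394×1) = 4.233 K/W
R_outer film = 1/(h_o·2πr_oL) = 1/(25.1×2π×0.0847×1) = 0.07486 K/W
R_total = 4.308 K/W
Q = ΔT/R_total = 17/4.308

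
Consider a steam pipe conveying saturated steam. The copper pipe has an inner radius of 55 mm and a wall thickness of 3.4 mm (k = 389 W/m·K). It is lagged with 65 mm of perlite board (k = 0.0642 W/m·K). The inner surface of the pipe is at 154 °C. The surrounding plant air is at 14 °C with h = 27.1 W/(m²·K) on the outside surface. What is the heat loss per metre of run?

q′ ≈ 73.6 W/m

Per-layer cylindrical resistances, series-summed:
R_copper pipe wall = ln(58.4/55)/(2π×389×1) = 2.454×10^-5 K/W
R_perlite board = ln(123.4/58.4)/(2π×0.0642×1) = 1.855 K/W
R_outer film = 1/(h_o·2πr_oL) = 1/(27.1×2π×0.1234×1) = 0.04759 K/W
R_total = 1.902 K/W
Q = ΔT/R_total = 140/1.902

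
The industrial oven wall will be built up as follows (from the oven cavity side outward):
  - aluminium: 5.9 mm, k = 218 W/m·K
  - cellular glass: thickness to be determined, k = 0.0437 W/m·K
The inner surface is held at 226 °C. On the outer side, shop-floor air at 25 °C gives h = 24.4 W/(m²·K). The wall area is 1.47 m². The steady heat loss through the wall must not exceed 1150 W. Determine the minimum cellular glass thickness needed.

L ≈ 9.44 mm

Thermal resistances in series:
R_aluminium = L/(kA) = 0.0059/(218×1.47) = 1.841×10^-5 K/W
R_outer film = 1/(h_o·A) = 1/(24.4×1.47) = 0.02788 K/W
Sum of the known resistances R_other = 0.0279 K/W
Required total resistance R_tot = ΔT/Q_allow = 201/1150 = 0.1748 K/W
R_cellular glass = R_tot − R_other = 0.1469 K/W
L = R·k·A = 0.1469×0.0437×1.47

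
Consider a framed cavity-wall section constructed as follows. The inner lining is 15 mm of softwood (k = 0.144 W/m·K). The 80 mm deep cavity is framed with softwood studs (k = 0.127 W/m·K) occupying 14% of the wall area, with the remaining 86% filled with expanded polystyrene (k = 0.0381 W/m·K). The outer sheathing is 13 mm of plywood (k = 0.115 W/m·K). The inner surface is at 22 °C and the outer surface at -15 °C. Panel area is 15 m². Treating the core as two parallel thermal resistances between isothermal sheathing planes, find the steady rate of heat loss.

Sheathing layers in series; stud and cavity paths in parallel between them.
R_inner = 0.015/(0.144×15) = 0.006944 K/W
R_stud  = 0.08/(0.127×0.14×15) = 0.3 K/W
R_cav   = 0.08/(0.0381×0.86×15) = 0.1628 K/W
1/R_core = 1/R_stud + 1/R_cav → R_core = 0.1055 K/W
R_outer = 0.013/(0.115×15) = 0.007536 K/W
R_total = 0.12 K/W
Q = ΔT/R_total = 37/0.12

Q ≈ 308 W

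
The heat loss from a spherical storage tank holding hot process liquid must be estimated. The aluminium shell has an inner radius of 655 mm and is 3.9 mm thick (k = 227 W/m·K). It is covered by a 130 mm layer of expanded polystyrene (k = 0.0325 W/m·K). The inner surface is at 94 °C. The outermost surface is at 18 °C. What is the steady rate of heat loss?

Q ≈ 124 W

Spherical conduction: R = (1/r_in − 1/r_out)/(4πk) per layer; series-sum.
R_aluminium shell = (1/0.655 − 1/0.6589)/(4π×227) = 3.168×10^-6 K/W
R_expanded polystyrene = (1/0.6589 − 1/0.7889)/(4π×0.0325) = 0.6124 K/W
R_total = 0.6124 K/W
Q = ΔT/R_total = 76/0.6124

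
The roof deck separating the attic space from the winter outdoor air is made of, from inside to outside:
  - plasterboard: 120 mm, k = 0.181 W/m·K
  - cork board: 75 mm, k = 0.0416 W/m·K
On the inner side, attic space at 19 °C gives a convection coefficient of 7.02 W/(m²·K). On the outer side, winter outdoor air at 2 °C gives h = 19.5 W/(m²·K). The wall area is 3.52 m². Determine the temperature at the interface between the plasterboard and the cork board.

T ≈ 13.9 °C

Using the resistance-network approach (series):
R_inner film = 1/(h_i·A) = 1/(7.02×3.52) = 0.04047 K/W
R_plasterboard = L/(kA) = 0.12/(0.181×3.52) = 0.1883 K/W
R_cork board = L/(kA) = 0.075/(0.0416×3.52) = 0.5122 K/W
R_outer film = 1/(h_o·A) = 1/(19.5×3.52) = 0.01457 K/W
R_total = 0.7556 K/W;  Q = ΔT/R_total = 17/0.7556 = 22.5 W
T_interface = T_inner − Q·ΣR(inner→interface) = 19 − 22.5×0.2288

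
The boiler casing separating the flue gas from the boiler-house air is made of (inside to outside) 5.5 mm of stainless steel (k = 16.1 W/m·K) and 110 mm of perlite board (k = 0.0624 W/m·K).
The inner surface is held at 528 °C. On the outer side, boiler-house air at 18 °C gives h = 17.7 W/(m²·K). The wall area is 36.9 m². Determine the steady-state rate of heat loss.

Q ≈ 10300 W

Treating each layer as a thermal resistance in series:
R_stainless steel = L/(kA) = 0.0055/(16.1×36.9) = 9.258×10^-6 K/W
R_perlite board = L/(kA) = 0.11/(0.0624×36.9) = 0.04777 K/W
R_outer film = 1/(h_o·A) = 1/(17.7×36.9) = 0.001531 K/W
R_total = 0.04931 K/W
Q = ΔT / R_total = 510 / 0.04931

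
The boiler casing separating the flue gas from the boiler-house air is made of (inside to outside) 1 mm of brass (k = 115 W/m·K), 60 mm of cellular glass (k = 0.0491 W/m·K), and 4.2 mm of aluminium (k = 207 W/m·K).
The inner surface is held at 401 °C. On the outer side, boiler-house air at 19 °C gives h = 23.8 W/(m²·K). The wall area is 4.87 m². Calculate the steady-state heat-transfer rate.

Model the wall as resistances in series:
R_brass = L/(kA) = 0.001/(115×4.87) = 1.786×10^-6 K/W
R_cellular glass = L/(kA) = 0.06/(0.0491×4.87) = 0.2509 K/W
R_aluminium = L/(kA) = 0.0042/(207×4.87) = 4.166×10^-6 K/W
R_outer film = 1/(h_o·A) = 1/(23.8×4.87) = 0.008628 K/W
R_total = 0.2596 K/W
Q = ΔT / R_total = 382 / 0.2596

Q ≈ 1470 W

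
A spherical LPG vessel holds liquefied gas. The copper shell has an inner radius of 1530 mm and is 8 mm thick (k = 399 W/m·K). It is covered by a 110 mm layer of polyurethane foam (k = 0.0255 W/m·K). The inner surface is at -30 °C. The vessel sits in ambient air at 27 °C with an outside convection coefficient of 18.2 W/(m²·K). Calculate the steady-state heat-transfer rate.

Radial (spherical) resistances in series:
R_copper shell = (1/1.53 − 1/1.538)/(4π×399) = 6.78×10^-7 K/W
R_polyurethane foam = (1/1.538 − 1/1.648)/(4π×0.0255) = 0.1354 K/W
R_outer film = 1/(h·4πr_o²) = 1/(18.2×4π×1.648²) = 0.00161 K/W
R_total = 0.137 K/W
Q = ΔT/R_total = 57/0.137

Q ≈ 416 W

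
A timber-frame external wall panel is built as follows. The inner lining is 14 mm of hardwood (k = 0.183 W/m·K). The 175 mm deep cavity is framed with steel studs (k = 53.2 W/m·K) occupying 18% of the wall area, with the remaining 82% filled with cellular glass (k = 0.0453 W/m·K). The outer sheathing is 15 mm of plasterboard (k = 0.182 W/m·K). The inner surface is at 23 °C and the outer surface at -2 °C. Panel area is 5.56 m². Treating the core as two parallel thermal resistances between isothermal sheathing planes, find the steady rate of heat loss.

Sheathing layers in series; stud and cavity paths in parallel between them.
R_inner = 0.014/(0.183×5.56) = 0.01376 K/W
R_stud  = 0.175/(53.2×0.18×5.56) = 0.003287 K/W
R_cav   = 0.175/(0.0453×0.82×5.56) = 0.8473 K/W
1/R_core = 1/R_stud + 1/R_cav → R_core = 0.003274 K/W
R_outer = 0.015/(0.182×5.56) = 0.01482 K/W
R_total = 0.03186 K/W
Q = ΔT/R_total = 25/0.03186

Q ≈ 785 W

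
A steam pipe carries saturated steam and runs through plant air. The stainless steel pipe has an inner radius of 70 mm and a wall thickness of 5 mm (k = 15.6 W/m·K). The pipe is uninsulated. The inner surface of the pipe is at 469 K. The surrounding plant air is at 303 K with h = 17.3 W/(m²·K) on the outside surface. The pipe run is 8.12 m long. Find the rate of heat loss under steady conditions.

Per-layer cylindrical resistances, series-summed:
R_stainless steel pipe wall = ln(75/70)/(2π×15.6×8.12) = 8.668×10^-5 K/W
R_outer film = 1/(h_o·2πr_oL) = 1/(17.3×2π×0.075×8.12) = 0.01511 K/W
R_total = 0.01519 K/W
Q = ΔT/R_total = 166/0.01519

Q ≈ 10900 W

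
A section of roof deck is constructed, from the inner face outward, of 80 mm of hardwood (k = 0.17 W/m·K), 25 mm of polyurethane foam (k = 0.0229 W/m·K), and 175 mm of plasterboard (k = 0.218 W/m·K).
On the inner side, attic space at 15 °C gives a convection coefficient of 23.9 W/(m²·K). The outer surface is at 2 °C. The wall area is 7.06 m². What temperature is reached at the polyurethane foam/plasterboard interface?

Model the wall as resistances in series:
R_inner film = 1/(h_i·A) = 1/(23.9×7.06) = 0.005926 K/W
R_hardwood = L/(kA) = 0.08/(0.17×7.06) = 0.06666 K/W
R_polyurethane foam = L/(kA) = 0.025/(0.0229×7.06) = 0.1546 K/W
R_plasterboard = L/(kA) = 0.175/(0.218×7.06) = 0.1137 K/W
R_total = 0.3409 K/W;  Q = ΔT/R_total = 13/0.3409 = 38.13 W
T_interface = T_inner − Q·ΣR(inner→interface) = 15 − 38.1×0.2272

T ≈ 6.34 °C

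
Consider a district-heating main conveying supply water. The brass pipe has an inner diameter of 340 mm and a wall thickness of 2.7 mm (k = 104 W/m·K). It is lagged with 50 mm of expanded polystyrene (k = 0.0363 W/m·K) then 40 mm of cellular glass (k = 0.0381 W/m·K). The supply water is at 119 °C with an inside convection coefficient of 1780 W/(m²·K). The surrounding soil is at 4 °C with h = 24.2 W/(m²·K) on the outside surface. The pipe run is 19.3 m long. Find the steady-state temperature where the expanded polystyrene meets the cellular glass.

Per-layer cylindrical resistances, series-summed:
R_inner film = 1/(h_i·2πr₁L) = 1/(1780×2π×0.17×19.3) = 2.725×10^-5 K/W
R_brass pipe wall = ln(172.7/170)/(2π×104×19.3) = 1.249×10^-6 K/W
R_expanded polystyrene = ln(222.7/172.7)/(2π×0.0363×19.3) = 0.05776 K/W
R_cellular glass = ln(262.7/222.7)/(2π×0.0381×19.3) = 0.03575 K/W
R_outer film = 1/(h_o·2πr_oL) = 1/(24.2×2π×0.2627×19.3) = 0.001297 K/W
R_total = 0.09484 K/W
Q = ΔT/R_total = 115/0.09484
Q = 1210 W
T_interface = T_inner − Q·ΣR(inner→interface) = 119 − 1210×0.05779

T ≈ 48.9 °C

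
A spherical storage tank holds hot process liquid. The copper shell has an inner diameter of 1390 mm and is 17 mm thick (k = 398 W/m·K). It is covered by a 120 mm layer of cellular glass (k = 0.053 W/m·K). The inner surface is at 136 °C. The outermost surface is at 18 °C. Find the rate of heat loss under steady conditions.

Radial (spherical) resistances in series:
R_copper shell = (1/0.695 − 1/0.712)/(4π×398) = 6.869×10^-6 K/W
R_cellular glass = (1/0.712 − 1/0.832)/(4π×0.053) = 0.3042 K/W
R_total = 0.3042 K/W
Q = ΔT/R_total = 118/0.3042

Q ≈ 388 W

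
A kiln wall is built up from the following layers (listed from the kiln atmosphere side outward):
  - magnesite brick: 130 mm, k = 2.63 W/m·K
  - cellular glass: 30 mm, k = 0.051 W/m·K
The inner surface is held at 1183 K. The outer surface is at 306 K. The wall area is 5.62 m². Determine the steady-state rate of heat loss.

Q ≈ 7730 W

Thermal resistances in series:
R_magnesite brick = L/(kA) = 0.13/(2.63×5.62) = 0.008795 K/W
R_cellular glass = L/(kA) = 0.03/(0.051×5.62) = 0.1047 K/W
R_total = 0.1135 K/W
Q = ΔT / R_total = 877 / 0.1135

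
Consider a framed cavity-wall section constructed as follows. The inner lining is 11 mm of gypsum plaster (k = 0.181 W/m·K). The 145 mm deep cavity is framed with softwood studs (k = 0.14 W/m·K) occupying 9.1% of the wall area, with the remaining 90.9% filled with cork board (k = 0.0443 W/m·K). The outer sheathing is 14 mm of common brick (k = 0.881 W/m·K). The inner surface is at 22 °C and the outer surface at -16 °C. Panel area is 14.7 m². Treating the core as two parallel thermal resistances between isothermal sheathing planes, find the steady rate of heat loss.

Sheathing layers in series; stud and cavity paths in parallel between them.
R_inner = 0.011/(0.181×14.7) = 0.004134 K/W
R_stud  = 0.145/(0.14×0.091×14.7) = 0.7743 K/W
R_cav   = 0.145/(0.0443×0.909×14.7) = 0.245 K/W
1/R_core = 1/R_stud + 1/R_cav → R_core = 0.1861 K/W
R_outer = 0.014/(0.881×14.7) = 0.001081 K/W
R_total = 0.1913 K/W
Q = ΔT/R_total = 38/0.1913

Q ≈ 199 W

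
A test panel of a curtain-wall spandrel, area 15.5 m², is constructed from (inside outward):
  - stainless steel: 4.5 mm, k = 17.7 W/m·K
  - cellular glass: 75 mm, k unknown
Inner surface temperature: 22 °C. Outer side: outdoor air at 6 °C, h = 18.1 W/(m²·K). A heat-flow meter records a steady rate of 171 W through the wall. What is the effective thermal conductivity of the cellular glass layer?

k ≈ 0.0538 W/(m·K)

Thermal resistances in series:
R_stainless steel = L/(kA) = 0.0045/(17.7×15.5) = 1.64×10^-5 K/W
R_outer film = 1/(h_o·A) = 1/(18.1×15.5) = 0.003564 K/W
Sum of known resistances R_other = 0.003581 K/W
Total R = ΔT/Q = 16/171 = 0.09357 K/W
R_cellular glass = R_total − R_other = 0.08999 K/W
k = L/(R·A) = 0.075/(0.08999×15.5)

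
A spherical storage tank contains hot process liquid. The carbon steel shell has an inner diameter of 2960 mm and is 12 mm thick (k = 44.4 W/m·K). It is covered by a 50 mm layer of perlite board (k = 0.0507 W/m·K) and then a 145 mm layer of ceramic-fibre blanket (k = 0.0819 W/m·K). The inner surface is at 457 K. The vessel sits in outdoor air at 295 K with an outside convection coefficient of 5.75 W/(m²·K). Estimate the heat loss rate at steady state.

Q ≈ 1740 W

Each spherical layer contributes R = (1/r_i − 1/r_o)/(4πk):
R_carbon steel shell = (1/1.48 − 1/1.492)/(4π×44.4) = 9.74×10^-6 K/W
R_perlite board = (1/1.492 − 1/1.542)/(4π×0.0507) = 0.03411 K/W
R_ceramic-fibre blanket = (1/1.542 − 1/1.687)/(4π×0.0819) = 0.05416 K/W
R_outer film = 1/(h·4πr_o²) = 1/(5.75×4π×1.687²) = 0.004863 K/W
R_total = 0.09314 K/W
Q = ΔT/R_total = 162/0.09314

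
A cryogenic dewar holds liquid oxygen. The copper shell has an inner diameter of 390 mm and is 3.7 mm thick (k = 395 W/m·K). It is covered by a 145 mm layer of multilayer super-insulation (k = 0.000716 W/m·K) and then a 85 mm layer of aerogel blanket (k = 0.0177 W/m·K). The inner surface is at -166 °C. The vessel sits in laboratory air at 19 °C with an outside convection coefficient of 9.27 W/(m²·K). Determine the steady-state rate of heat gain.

Q ≈ 0.775 W

Each spherical layer contributes R = (1/r_i − 1/r_o)/(4πk):
R_copper shell = (1/0.195 − 1/0.1987)/(4π×395) = 1.924×10^-5 K/W
R_multilayer super-insulation = (1/0.1987 − 1/0.3437)/(4π×0.000716) = 236 K/W
R_aerogel blanket = (1/0.3437 − 1/0.4287)/(4π×0.0177) = 2.594 K/W
R_outer film = 1/(h·4πr_o²) = 1/(9.27×4π×0.4287²) = 0.04671 K/W
R_total = 238.6 K/W
Q = ΔT/R_total = 185/238.6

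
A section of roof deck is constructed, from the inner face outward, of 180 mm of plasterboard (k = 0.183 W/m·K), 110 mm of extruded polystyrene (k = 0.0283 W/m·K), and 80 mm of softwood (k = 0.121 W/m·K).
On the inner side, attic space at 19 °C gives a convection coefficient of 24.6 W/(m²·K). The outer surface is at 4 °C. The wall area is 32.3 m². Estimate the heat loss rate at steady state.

Q ≈ 86.9 W

Series thermal resistances:
R_inner film = 1/(h_i·A) = 1/(24.6×32.3) = 0.001259 K/W
R_plasterboard = L/(kA) = 0.18/(0.183×32.3) = 0.03045 K/W
R_extruded polystyrene = L/(kA) = 0.11/(0.0283×32.3) = 0.1203 K/W
R_softwood = L/(kA) = 0.08/(0.121×32.3) = 0.02047 K/W
R_total = 0.1725 K/W
Q = ΔT / R_total = 15 / 0.1725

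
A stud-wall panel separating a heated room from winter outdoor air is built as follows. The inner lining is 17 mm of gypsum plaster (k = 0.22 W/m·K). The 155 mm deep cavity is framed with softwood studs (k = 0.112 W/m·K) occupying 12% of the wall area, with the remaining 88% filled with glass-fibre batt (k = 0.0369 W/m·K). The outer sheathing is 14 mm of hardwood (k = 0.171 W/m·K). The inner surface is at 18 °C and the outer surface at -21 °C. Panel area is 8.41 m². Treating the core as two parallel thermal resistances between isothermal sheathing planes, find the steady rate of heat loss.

Sheathing layers in series; stud and cavity paths in parallel between them.
R_inner = 0.017/(0.22×8.41) = 0.009188 K/W
R_stud  = 0.155/(0.112×0.12×8.41) = 1.371 K/W
R_cav   = 0.155/(0.0369×0.88×8.41) = 0.5676 K/W
1/R_core = 1/R_stud + 1/R_cav → R_core = 0.4014 K/W
R_outer = 0.014/(0.171×8.41) = 0.009735 K/W
R_total = 0.4204 K/W
Q = ΔT/R_total = 39/0.4204

Q ≈ 92.8 W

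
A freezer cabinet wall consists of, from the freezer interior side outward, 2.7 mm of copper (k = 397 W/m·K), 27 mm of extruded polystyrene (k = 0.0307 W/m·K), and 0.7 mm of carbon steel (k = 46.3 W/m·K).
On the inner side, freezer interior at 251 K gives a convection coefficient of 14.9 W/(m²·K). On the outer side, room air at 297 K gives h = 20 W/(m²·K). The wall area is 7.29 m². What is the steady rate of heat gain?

Model the wall as resistances in series:
R_inner film = 1/(h_i·A) = 1/(14.9×7.29) = 0.009206 K/W
R_copper = L/(kA) = 0.0027/(397×7.29) = 9.329×10^-7 K/W
R_extruded polystyrene = L/(kA) = 0.027/(0.0307×7.29) = 0.1206 K/W
R_carbon steel = L/(kA) = 0.0007/(46.3×7.29) = 2.074×10^-6 K/W
R_outer film = 1/(h_o·A) = 1/(20×7.29) = 0.006859 K/W
R_total = 0.1367 K/W
Q = ΔT / R_total = 46 / 0.1367

Q ≈ 336 W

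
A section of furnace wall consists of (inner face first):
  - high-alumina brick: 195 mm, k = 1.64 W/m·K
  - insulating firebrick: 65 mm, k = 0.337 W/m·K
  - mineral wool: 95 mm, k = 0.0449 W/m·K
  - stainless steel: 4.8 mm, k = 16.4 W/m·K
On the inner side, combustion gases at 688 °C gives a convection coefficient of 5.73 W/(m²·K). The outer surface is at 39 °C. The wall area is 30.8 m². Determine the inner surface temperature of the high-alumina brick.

Using the resistance-network approach (series):
R_inner film = 1/(h_i·A) = 1/(5.73×30.8) = 0.005666 K/W
R_high-alumina brick = L/(kA) = 0.195/(1.64×30.8) = 0.00386 K/W
R_insulating firebrick = L/(kA) = 0.065/(0.337×30.8) = 0.006262 K/W
R_mineral wool = L/(kA) = 0.095/(0.0449×30.8) = 0.0687 K/W
R_stainless steel = L/(kA) = 0.0048/(16.4×30.8) = 9.503×10^-6 K/W
R_total = 0.08449 K/W;  Q = ΔT/R_total = 649/0.08449 = 7681 W
T_interface = T_inner − Q·ΣR(inner→interface) = 688 − 7680×0.005666

T ≈ 644 °C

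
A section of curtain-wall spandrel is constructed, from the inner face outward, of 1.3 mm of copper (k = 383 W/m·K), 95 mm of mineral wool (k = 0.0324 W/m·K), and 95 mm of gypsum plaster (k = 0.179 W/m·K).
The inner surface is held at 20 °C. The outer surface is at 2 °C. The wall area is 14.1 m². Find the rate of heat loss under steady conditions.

Q ≈ 73.3 W

Treating each layer as a thermal resistance in series:
R_copper = L/(kA) = 0.0013/(383×14.1) = 2.407×10^-7 K/W
R_mineral wool = L/(kA) = 0.095/(0.0324×14.1) = 0.208 K/W
R_gypsum plaster = L/(kA) = 0.095/(0.179×14.1) = 0.03764 K/W
R_total = 0.2456 K/W
Q = ΔT / R_total = 18 / 0.2456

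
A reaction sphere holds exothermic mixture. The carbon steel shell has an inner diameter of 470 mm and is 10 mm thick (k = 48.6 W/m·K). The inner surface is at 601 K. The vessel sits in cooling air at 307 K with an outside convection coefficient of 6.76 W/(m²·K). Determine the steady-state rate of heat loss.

For a spherical shell R = (1/r₁ − 1/r₂)/(4πk); film R = 1/(h·4πr²). In series:
R_carbon steel shell = (1/0.235 − 1/0.245)/(4π×48.6) = 2.844×10^-4 K/W
R_outer film = 1/(h·4πr_o²) = 1/(6.76×4π×0.245²) = 0.1961 K/W
R_total = 0.1964 K/W
Q = ΔT/R_total = 294/0.1964

Q ≈ 1500 W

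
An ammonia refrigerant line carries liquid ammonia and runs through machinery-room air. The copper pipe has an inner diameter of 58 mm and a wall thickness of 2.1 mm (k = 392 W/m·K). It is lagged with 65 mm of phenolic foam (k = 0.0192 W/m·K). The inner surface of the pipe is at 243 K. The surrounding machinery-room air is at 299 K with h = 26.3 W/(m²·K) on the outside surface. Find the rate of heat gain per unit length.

q′ ≈ 5.95 W/m

Treating each annulus and film as a series resistance:
R_copper pipe wall = ln(31.1/29)/(2π×392×1) = 2.838×10^-5 K/W
R_phenolic foam = ln(96.1/31.1)/(2π×0.0192×1) = 9.352 K/W
R_outer film = 1/(h_o·2πr_oL) = 1/(26.3×2π×0.0961×1) = 0.06297 K/W
R_total = 9.415 K/W
Q = ΔT/R_total = 56/9.415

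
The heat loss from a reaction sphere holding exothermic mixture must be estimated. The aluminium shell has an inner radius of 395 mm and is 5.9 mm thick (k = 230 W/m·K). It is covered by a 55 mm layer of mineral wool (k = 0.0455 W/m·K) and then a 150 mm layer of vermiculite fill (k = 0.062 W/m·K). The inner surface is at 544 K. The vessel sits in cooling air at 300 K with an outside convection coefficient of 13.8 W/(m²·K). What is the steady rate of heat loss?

Q ≈ 197 W

Spherical conduction: R = (1/r_in − 1/r_out)/(4πk) per layer; series-sum.
R_aluminium shell = (1/0.395 − 1/0.4009)/(4π×230) = 1.289×10^-5 K/W
R_mineral wool = (1/0.4009 − 1/0.4559)/(4π×0.0455) = 0.5263 K/W
R_vermiculite fill = (1/0.4559 − 1/0.6059)/(4π×0.062) = 0.697 K/W
R_outer film = 1/(h·4πr_o²) = 1/(13.8×4π×0.6059²) = 0.01571 K/W
R_total = 1.239 K/W
Q = ΔT/R_total = 244/1.239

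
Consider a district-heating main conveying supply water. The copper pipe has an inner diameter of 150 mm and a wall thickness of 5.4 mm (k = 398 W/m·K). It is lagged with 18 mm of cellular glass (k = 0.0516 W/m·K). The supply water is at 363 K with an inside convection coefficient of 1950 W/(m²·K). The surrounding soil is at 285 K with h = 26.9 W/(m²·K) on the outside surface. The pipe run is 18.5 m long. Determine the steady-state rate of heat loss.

Q ≈ 2110 W

Cylindrical conduction, so R = ln(r₂/r₁)/(2πkL) per layer, in series:
R_inner film = 1/(h_i·2πr₁L) = 1/(1950×2π×0.075×18.5) = 5.882×10^-5 K/W
R_copper pipe wall = ln(80.4/75)/(2π×398×18.5) = 1.503×10^-6 K/W
R_cellular glass = ln(98.4/80.4)/(2π×0.0516×18.5) = 0.03368 K/W
R_outer film = 1/(h_o·2πr_oL) = 1/(26.9×2π×0.0984×18.5) = 0.00325 K/W
R_total = 0.03699 K/W
Q = ΔT/R_total = 78/0.03699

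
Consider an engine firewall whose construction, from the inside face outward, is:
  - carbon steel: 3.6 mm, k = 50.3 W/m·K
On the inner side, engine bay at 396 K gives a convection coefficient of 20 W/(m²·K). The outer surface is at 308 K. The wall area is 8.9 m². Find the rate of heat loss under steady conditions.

Q ≈ 15600 W

Model the wall as resistances in series:
R_inner film = 1/(h_i·A) = 1/(20×8.9) = 0.005618 K/W
R_carbon steel = L/(kA) = 0.0036/(50.3×8.9) = 8.042×10^-6 K/W
R_total = 0.005626 K/W
Q = ΔT / R_total = 88 / 0.005626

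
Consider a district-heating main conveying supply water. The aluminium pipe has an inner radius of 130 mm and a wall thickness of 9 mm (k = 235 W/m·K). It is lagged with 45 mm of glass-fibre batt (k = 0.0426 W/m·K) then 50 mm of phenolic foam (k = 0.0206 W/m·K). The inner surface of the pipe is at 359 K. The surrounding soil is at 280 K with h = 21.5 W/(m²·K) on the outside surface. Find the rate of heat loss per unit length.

Per-layer cylindrical resistances, series-summed:
R_aluminium pipe wall = ln(139/130)/(2π×235×1) = 4.534×10^-5 K/W
R_glass-fibre batt = ln(184/139)/(2π×0.0426×1) = 1.048 K/W
R_phenolic foam = ln(234/184)/(2π×0.0206×1) = 1.857 K/W
R_outer film = 1/(h_o·2πr_oL) = 1/(21.5×2π×0.234×1) = 0.03163 K/W
R_total = 2.937 K/W
Q = ΔT/R_total = 79/2.937

q′ ≈ 26.9 W/m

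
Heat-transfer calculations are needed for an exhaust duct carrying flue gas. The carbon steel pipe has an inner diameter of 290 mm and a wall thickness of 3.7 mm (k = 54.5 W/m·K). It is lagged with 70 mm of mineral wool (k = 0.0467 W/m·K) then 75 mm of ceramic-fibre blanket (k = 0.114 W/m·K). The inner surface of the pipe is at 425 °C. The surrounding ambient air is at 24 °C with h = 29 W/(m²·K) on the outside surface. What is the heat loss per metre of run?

q′ ≈ 230 W/m

Per-layer cylindrical resistances, series-summed:
R_carbon steel pipe wall = ln(148.7/145)/(2π×54.5×1) = 7.358×10^-5 K/W
R_mineral wool = ln(218.7/148.7)/(2π×0.0467×1) = 1.315 K/W
R_ceramic-fibre blanket = ln(293.7/218.7)/(2π×0.114×1) = 0.4116 K/W
R_outer film = 1/(h_o·2πr_oL) = 1/(29×2π×0.2937×1) = 0.01869 K/W
R_total = 1.745 K/W
Q = ΔT/R_total = 401/1.745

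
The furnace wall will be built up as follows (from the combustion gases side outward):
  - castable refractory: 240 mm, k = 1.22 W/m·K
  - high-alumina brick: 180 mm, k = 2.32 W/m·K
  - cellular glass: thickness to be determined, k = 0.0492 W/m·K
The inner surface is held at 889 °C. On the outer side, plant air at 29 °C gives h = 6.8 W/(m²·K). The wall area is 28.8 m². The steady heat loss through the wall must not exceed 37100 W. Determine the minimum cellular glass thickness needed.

L ≈ 12.1 mm

Thermal resistances in series:
R_castable refractory = L/(kA) = 0.24/(1.22×28.8) = 0.006831 K/W
R_high-alumina brick = L/(kA) = 0.18/(2.32×28.8) = 0.002694 K/W
R_outer film = 1/(h_o·A) = 1/(6.8×28.8) = 0.005106 K/W
Sum of the known resistances R_other = 0.01463 K/W
Required total resistance R_tot = ΔT/Q_allow = 860/37100 = 0.02318 K/W
R_cellular glass = R_tot − R_other = 0.00855 K/W
L = R·k·A = 0.00855×0.0492×28.8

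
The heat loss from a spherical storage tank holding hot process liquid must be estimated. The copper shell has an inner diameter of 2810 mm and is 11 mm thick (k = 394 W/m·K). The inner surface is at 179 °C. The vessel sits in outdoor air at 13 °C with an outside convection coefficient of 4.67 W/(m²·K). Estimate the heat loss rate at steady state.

Q ≈ 19500 W

Radial (spherical) resistances in series:
R_copper shell = (1/1.405 − 1/1.416)/(4π×394) = 1.117×10^-6 K/W
R_outer film = 1/(h·4πr_o²) = 1/(4.67×4π×1.416²) = 0.008499 K/W
R_total = 0.0085 K/W
Q = ΔT/R_total = 166/0.0085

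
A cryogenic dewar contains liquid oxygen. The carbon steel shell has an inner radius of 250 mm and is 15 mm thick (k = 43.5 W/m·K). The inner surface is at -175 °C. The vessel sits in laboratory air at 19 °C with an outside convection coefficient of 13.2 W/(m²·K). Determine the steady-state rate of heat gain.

Each spherical layer contributes R = (1/r_i − 1/r_o)/(4πk):
R_carbon steel shell = (1/0.25 − 1/0.265)/(4π×43.5) = 4.142×10^-4 K/W
R_outer film = 1/(h·4πr_o²) = 1/(13.2×4π×0.265²) = 0.08585 K/W
R_total = 0.08626 K/W
Q = ΔT/R_total = 194/0.08626

Q ≈ 2250 W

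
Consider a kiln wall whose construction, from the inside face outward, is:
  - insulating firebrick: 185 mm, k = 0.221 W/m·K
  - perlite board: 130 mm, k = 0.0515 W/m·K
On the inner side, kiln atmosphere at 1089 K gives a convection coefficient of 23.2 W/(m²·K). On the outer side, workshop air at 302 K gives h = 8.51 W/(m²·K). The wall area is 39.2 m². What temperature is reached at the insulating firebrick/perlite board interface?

Using the resistance-network approach (series):
R_inner film = 1/(h_i·A) = 1/(23.2×39.2) = 0.0011 K/W
R_insulating firebrick = L/(kA) = 0.185/(0.221×39.2) = 0.02135 K/W
R_perlite board = L/(kA) = 0.13/(0.0515×39.2) = 0.06439 K/W
R_outer film = 1/(h_o·A) = 1/(8.51×39.2) = 0.002998 K/W
R_total = 0.08985 K/W;  Q = ΔT/R_total = 787/0.08985 = 8759 W
T_interface = T_inner − Q·ΣR(inner→interface) = 1089 − 8760×0.02245

T ≈ 892 K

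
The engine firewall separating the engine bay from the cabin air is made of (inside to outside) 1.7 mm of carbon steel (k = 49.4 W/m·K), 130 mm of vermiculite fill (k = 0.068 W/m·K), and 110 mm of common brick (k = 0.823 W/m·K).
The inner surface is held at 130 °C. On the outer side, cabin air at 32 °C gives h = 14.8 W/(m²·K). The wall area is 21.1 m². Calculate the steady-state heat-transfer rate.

Q ≈ 979 W

Series thermal resistances:
R_carbon steel = L/(kA) = 0.0017/(49.4×21.1) = 1.631×10^-6 K/W
R_vermiculite fill = L/(kA) = 0.13/(0.068×21.1) = 0.0906 K/W
R_common brick = L/(kA) = 0.11/(0.823×21.1) = 0.006334 K/W
R_outer film = 1/(h_o·A) = 1/(14.8×21.1) = 0.003202 K/W
R_total = 0.1001 K/W
Q = ΔT / R_total = 98 / 0.1001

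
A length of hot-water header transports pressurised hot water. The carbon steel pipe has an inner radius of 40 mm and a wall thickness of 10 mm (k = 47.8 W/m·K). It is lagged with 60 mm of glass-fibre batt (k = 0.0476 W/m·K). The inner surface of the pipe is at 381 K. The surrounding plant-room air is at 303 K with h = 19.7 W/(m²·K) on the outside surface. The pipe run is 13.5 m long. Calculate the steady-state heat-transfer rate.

Cylindrical conduction, so R = ln(r₂/r₁)/(2πkL) per layer, in series:
R_carbon steel pipe wall = ln(50/40)/(2π×47.8×13.5) = 5.504×10^-5 K/W
R_glass-fibre batt = ln(110/50)/(2π×0.0476×13.5) = 0.1953 K/W
R_outer film = 1/(h_o·2πr_oL) = 1/(19.7×2π×0.11×13.5) = 0.00544 K/W
R_total = 0.2008 K/W
Q = ΔT/R_total = 78/0.2008

Q ≈ 388 W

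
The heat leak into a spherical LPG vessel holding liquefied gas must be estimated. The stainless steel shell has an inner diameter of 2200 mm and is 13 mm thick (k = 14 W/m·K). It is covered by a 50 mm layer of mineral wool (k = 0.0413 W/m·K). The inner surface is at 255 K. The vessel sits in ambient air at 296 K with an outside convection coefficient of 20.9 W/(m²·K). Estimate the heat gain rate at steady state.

Spherical conduction: R = (1/r_in − 1/r_out)/(4πk) per layer; series-sum.
R_stainless steel shell = (1/1.1 − 1/1.113)/(4π×14) = 6.036×10^-5 K/W
R_mineral wool = (1/1.113 − 1/1.163)/(4π×0.0413) = 0.07443 K/W
R_outer film = 1/(h·4πr_o²) = 1/(20.9×4π×1.163²) = 0.002815 K/W
R_total = 0.0773 K/W
Q = ΔT/R_total = 41/0.0773

Q ≈ 530 W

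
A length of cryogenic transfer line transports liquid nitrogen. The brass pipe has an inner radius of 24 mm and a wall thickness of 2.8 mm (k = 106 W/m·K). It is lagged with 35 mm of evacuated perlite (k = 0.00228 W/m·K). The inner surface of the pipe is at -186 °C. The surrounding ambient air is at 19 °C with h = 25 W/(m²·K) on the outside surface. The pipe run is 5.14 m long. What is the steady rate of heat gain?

Q ≈ 18 W

Cylindrical conduction, so R = ln(r₂/r₁)/(2πkL) per layer, in series:
R_brass pipe wall = ln(26.8/24)/(2π×106×5.14) = 3.223×10^-5 K/W
R_evacuated perlite = ln(61.8/26.8)/(2π×0.00228×5.14) = 11.35 K/W
R_outer film = 1/(h_o·2πr_oL) = 1/(25×2π×0.0618×5.14) = 0.02004 K/W
R_total = 11.37 K/W
Q = ΔT/R_total = 205/11.37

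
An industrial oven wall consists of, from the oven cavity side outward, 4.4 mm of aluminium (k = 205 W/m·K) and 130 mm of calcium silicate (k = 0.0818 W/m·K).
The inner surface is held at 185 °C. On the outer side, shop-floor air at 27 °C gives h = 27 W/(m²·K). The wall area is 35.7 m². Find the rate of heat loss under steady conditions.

Q ≈ 3470 W

Treating each layer as a thermal resistance in series:
R_aluminium = L/(kA) = 0.0044/(205×35.7) = 6.012×10^-7 K/W
R_calcium silicate = L/(kA) = 0.13/(0.0818×35.7) = 0.04452 K/W
R_outer film = 1/(h_o·A) = 1/(27×35.7) = 0.001037 K/W
R_total = 0.04555 K/W
Q = ΔT / R_total = 158 / 0.04555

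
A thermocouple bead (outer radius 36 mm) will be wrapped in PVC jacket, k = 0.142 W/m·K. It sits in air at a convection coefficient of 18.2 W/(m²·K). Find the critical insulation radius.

r_cr ≈ 15.6 mm

For a sphere r_cr = 2k/h = 2×0.142/18.2
r_cr = 15.6 mm; since the bare radius (36 mm) is above r_cr, any added insulation will reduce heat loss.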